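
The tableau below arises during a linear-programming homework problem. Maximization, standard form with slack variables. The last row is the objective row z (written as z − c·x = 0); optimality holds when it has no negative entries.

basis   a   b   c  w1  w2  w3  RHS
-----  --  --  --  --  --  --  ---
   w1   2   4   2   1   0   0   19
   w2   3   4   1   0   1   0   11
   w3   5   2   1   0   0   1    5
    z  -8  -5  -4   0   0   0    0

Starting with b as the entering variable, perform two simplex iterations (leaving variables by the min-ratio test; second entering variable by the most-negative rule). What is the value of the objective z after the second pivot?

20

Ratio test on column b — row 1: 19/4 = 19/4; row 2: 11/4 = 11/4; row 3: 5/2 = 5/2. Minimum is 5/2 at row 3 (w3 leaves); pivot element 2.
Pivot on row 3; the z-row RHS becomes 0 − (-5)·(5/2) = 25/2.
Next entering variable (most negative z-row entry -3/2): c.
Ratio test on column c — row 1: entry 0 ≤ 0; row 2: entry -1 ≤ 0; row 3: (5/2)/(1/2) = 5. Minimum is 5 at row 3 (b leaves); pivot element 1/2.
After the second pivot the z-row RHS is 25/2 − (-3/2)·5 = 20.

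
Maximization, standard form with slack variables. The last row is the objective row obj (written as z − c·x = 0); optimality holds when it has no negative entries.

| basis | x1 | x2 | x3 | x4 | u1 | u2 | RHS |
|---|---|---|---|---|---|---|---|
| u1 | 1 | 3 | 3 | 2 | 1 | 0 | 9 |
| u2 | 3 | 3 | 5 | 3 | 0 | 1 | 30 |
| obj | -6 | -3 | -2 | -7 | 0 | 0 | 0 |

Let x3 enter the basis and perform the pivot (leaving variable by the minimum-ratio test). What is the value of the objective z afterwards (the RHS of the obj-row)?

Ratio test on column x3 — row 1: 9/3 = 3; row 2: 30/5 = 6. Minimum is 3 at row 1 (u1 leaves); pivot element 3.
Pivot on row 1; the obj-row RHS becomes 0 − (-2)·3 = 6.

6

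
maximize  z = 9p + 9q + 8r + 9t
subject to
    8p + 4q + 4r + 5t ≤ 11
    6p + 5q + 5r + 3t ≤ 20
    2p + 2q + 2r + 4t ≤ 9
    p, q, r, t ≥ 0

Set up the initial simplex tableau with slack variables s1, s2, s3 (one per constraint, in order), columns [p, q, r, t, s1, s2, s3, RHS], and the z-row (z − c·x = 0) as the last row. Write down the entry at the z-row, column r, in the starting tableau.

-8

The z-row carries the negated objective coefficients: the r entry is -8.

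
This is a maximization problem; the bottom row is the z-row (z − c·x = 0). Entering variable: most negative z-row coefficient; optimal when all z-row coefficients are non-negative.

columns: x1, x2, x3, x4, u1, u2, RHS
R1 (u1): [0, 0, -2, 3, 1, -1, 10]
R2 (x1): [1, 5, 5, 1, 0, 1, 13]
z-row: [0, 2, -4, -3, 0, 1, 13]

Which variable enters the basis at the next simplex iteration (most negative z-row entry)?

Negative z-row entries: x3: -4, x4: -3.
The most negative is -4 in column x3, so x3 enters.

x3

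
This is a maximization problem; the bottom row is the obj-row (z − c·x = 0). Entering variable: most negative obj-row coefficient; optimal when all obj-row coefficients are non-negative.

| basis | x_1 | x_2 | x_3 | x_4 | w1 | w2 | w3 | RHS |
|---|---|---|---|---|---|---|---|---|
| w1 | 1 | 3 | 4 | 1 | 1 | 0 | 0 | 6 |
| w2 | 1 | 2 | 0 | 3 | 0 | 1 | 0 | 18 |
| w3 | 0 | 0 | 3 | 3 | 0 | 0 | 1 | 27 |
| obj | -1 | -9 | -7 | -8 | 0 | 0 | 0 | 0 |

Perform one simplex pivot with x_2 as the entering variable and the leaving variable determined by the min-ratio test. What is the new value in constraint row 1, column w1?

1/3

Ratio test on column x_2 — row 1: 6/3 = 2; row 2: 18/2 = 9; row 3: entry 0 ≤ 0. Minimum is 2 at row 1 (w1 leaves); pivot element 3.
Divide row 1 by 3; eliminate column x_2 from the other rows.
In the new row 1, the w1 entry is the old entry divided by the pivot: 1/3 = 1/3.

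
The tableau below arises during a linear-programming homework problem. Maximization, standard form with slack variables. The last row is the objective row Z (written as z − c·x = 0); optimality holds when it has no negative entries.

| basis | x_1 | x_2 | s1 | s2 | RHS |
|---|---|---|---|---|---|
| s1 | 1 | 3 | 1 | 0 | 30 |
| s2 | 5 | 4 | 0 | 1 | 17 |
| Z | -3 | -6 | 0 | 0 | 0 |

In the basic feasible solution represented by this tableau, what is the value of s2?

17

s2 is basic (row 2); its value is the RHS of that row, 17.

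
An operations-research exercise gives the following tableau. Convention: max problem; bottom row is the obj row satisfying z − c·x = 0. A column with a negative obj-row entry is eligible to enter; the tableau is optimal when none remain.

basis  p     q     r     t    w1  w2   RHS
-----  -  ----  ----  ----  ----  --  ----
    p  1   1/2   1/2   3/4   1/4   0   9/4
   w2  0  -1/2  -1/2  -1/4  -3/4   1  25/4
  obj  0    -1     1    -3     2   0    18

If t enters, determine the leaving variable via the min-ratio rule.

p

Column t entries and ratios — p: (9/4)/(3/4) = 3; w2: -1/4 ≤ 0, skip.
Smallest ratio is 3 in the row of p, so p leaves.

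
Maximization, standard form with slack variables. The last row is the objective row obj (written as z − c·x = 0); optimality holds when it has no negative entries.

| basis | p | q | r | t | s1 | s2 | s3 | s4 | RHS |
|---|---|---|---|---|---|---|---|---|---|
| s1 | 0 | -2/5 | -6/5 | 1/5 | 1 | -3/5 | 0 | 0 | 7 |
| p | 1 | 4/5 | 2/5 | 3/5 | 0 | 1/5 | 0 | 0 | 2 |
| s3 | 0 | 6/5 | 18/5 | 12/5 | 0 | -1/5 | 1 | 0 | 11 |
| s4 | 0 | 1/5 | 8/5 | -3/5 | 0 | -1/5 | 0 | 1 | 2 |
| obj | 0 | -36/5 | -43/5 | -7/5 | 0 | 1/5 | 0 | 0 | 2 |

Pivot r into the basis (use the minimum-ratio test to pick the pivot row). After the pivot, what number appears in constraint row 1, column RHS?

Ratio test on column r — row 1: entry -6/5 ≤ 0; row 2: 2/(2/5) = 5; row 3: 11/(18/5) = 55/18; row 4: 2/(8/5) = 5/4. Minimum is 5/4 at row 4 (s4 leaves); pivot element 8/5.
Divide row 4 by 8/5; eliminate column r from the other rows.
Row 1 update in column RHS: 7 − (-6/5)·(5/4) = 17/2.

17/2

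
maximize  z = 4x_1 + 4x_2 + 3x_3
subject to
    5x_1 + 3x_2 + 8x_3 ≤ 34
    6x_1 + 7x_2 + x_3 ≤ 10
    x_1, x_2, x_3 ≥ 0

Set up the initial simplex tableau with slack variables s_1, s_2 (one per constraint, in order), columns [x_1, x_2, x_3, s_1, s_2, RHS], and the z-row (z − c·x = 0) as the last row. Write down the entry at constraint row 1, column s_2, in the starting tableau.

Slack s_2 belongs to constraint 2; its column is the unit vector e_2, so the entry in row 1 is 0.

0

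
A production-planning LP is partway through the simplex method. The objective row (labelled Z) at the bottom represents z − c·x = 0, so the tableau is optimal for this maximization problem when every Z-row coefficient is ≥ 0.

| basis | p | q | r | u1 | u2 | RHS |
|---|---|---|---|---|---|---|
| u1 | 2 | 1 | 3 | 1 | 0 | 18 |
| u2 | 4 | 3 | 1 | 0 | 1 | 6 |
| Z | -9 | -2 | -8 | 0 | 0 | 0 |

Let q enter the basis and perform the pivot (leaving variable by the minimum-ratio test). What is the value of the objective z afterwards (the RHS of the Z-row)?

4

Ratio test on column q — row 1: 18/1 = 18; row 2: 6/3 = 2. Minimum is 2 at row 2 (u2 leaves); pivot element 3.
Pivot on row 2; the Z-row RHS becomes 0 − (-2)·2 = 4.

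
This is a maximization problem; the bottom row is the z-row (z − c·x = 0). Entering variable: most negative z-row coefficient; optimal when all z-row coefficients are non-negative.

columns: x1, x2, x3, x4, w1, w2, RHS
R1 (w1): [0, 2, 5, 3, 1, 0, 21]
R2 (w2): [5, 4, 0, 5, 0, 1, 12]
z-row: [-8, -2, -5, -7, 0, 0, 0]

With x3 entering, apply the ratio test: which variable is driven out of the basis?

Column x3 entries and ratios — w1: 21/5 = 21/5; w2: 0 ≤ 0, skip.
Smallest ratio is 21/5 in the row of w1, so w1 leaves.

w1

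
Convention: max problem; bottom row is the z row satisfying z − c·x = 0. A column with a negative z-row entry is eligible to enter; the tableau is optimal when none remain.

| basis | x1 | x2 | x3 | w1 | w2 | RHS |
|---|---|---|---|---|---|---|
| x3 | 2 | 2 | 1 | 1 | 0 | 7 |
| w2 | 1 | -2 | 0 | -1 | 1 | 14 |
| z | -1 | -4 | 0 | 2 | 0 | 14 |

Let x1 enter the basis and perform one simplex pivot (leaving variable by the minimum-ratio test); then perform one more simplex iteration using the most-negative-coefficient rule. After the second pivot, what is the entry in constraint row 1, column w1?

Ratio test on column x1 — row 1: 7/2 = 7/2; row 2: 14/1 = 14. Minimum is 7/2 at row 1 (x3 leaves); pivot element 2.
Divide row 1 by 2; eliminate column x1 from the other rows.
Second iteration: most negative z-row entry is -3 in column x2, so x2 enters.
Ratio test on column x2 — row 1: (7/2)/1 = 7/2; row 2: entry -3 ≤ 0. Minimum is 7/2 at row 1 (x1 leaves); pivot element 1.
Divide row 1 by 1; eliminate column x2 from the other rows.
After both pivots, the entry at constraint row 1, column w1 is 1/2.

1/2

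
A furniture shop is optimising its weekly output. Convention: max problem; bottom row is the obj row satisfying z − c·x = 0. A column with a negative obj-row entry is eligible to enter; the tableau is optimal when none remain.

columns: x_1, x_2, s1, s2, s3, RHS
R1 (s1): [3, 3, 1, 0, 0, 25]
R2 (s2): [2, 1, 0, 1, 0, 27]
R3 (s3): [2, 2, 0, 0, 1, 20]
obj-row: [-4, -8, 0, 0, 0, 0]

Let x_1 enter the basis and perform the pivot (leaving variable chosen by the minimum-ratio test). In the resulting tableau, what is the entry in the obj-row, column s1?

Ratio test on column x_1 — row 1: 25/3 = 25/3; row 2: 27/2 = 27/2; row 3: 20/2 = 10. Minimum is 25/3 at row 1 (s1 leaves); pivot element 3.
Divide row 1 by 3; eliminate column x_1 from the other rows.
obj-row update in column s1: 0 − (-4)·(1/3) = 4/3.

4/3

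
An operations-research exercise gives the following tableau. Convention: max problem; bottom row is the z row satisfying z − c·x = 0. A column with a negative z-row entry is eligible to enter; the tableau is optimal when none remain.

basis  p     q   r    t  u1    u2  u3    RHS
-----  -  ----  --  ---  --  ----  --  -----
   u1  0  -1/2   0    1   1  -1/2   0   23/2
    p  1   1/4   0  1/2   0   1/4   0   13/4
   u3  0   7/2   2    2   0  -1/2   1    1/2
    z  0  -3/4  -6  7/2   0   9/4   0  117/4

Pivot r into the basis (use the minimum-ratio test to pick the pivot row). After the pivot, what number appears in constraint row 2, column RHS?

13/4

Ratio test on column r — row 1: entry 0 ≤ 0; row 2: entry 0 ≤ 0; row 3: (1/2)/2 = 1/4. Minimum is 1/4 at row 3 (u3 leaves); pivot element 2.
Divide row 3 by 2; eliminate column r from the other rows.
Row 2 update in column RHS: 13/4 − 0·(1/4) = 13/4.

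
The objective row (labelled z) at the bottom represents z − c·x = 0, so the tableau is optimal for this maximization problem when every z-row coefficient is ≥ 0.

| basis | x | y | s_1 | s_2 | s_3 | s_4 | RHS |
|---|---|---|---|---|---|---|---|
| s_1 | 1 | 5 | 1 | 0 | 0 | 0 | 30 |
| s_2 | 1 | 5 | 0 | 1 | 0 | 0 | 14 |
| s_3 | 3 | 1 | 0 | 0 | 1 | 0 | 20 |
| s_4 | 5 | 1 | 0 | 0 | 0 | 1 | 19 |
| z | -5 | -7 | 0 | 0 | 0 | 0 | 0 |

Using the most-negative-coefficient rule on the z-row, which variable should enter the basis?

Negative z-row entries: x: -5, y: -7.
The most negative is -7 in column y, so y enters.

y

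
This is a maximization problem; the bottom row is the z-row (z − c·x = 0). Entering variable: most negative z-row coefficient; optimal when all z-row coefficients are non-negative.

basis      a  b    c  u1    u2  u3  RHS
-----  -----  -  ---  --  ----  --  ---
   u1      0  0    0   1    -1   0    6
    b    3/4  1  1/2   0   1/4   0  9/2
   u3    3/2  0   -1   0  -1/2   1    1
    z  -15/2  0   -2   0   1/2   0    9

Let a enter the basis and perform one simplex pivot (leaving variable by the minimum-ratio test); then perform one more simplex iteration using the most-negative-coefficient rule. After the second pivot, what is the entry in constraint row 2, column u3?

Ratio test on column a — row 1: entry 0 ≤ 0; row 2: (9/2)/(3/4) = 6; row 3: 1/(3/2) = 2/3. Minimum is 2/3 at row 3 (u3 leaves); pivot element 3/2.
Divide row 3 by 3/2; eliminate column a from the other rows.
Second iteration: most negative z-row entry is -7 in column c, so c enters.
Ratio test on column c — row 1: entry 0 ≤ 0; row 2: 4/1 = 4; row 3: entry -2/3 ≤ 0. Minimum is 4 at row 2 (b leaves); pivot element 1.
Divide row 2 by 1; eliminate column c from the other rows.
After both pivots, the entry at constraint row 2, column u3 is -1/2.

-1/2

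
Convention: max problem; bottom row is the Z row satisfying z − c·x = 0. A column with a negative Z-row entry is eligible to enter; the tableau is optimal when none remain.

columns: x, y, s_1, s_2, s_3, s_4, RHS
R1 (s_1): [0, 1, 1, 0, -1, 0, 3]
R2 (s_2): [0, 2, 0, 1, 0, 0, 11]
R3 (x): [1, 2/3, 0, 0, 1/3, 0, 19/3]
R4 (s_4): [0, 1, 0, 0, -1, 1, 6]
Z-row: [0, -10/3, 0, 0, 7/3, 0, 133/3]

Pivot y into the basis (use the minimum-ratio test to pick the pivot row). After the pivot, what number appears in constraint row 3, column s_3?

Ratio test on column y — row 1: 3/1 = 3; row 2: 11/2 = 11/2; row 3: (19/3)/(2/3) = 19/2; row 4: 6/1 = 6. Minimum is 3 at row 1 (s_1 leaves); pivot element 1.
Divide row 1 by 1; eliminate column y from the other rows.
Row 3 update in column s_3: 1/3 − (2/3)·(-1) = 1.

1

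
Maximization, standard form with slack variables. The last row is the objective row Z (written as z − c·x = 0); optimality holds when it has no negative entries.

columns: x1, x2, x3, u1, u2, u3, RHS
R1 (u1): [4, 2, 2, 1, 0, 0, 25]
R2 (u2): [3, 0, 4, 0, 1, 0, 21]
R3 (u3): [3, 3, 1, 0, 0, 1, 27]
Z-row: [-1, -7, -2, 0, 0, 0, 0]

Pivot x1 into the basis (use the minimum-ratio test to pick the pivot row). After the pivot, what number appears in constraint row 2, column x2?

-3/2

Ratio test on column x1 — row 1: 25/4 = 25/4; row 2: 21/3 = 7; row 3: 27/3 = 9. Minimum is 25/4 at row 1 (u1 leaves); pivot element 4.
Divide row 1 by 4; eliminate column x1 from the other rows.
Row 2 update in column x2: 0 − 3·(1/2) = -3/2.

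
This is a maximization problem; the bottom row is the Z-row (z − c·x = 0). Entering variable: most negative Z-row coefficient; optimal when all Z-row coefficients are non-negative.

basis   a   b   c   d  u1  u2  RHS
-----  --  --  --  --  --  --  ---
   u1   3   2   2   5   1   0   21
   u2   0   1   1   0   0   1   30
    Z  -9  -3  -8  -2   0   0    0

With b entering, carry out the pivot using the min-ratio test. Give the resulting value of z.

Ratio test on column b — row 1: 21/2 = 21/2; row 2: 30/1 = 30. Minimum is 21/2 at row 1 (u1 leaves); pivot element 2.
Pivot on row 1; the Z-row RHS becomes 0 − (-3)·(21/2) = 63/2.

63/2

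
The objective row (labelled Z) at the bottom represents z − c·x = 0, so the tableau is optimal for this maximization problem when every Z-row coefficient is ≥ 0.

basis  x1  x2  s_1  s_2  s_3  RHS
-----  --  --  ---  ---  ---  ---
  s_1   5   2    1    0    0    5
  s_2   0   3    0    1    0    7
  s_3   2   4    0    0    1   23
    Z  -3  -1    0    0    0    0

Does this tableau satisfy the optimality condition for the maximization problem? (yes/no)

The Z-row has a negative entry -3 in column x1, so it is not optimal.

no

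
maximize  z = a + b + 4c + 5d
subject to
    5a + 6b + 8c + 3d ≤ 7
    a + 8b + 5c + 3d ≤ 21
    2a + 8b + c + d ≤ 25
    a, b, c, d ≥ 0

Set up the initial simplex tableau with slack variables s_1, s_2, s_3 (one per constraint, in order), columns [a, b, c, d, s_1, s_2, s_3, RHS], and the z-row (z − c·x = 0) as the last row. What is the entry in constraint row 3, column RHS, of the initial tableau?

The RHS of constraint 3 is b_3 = 25.

25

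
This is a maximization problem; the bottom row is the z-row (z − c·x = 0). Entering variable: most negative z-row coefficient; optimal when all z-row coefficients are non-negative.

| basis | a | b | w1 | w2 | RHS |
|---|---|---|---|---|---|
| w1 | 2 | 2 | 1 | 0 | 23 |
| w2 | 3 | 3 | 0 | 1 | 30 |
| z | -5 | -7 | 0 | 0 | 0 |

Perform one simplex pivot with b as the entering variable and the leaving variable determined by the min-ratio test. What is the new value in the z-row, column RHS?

Ratio test on column b — row 1: 23/2 = 23/2; row 2: 30/3 = 10. Minimum is 10 at row 2 (w2 leaves); pivot element 3.
Divide row 2 by 3; eliminate column b from the other rows.
z-row update in column RHS: 0 − (-7)·10 = 70.

70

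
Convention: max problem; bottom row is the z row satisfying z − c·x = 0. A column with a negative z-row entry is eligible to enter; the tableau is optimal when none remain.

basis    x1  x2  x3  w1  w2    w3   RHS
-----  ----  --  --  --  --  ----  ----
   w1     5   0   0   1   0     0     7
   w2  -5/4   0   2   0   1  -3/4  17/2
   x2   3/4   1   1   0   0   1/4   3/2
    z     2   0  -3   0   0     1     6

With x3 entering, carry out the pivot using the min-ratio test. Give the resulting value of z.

21/2

Ratio test on column x3 — row 1: entry 0 ≤ 0; row 2: (17/2)/2 = 17/4; row 3: (3/2)/1 = 3/2. Minimum is 3/2 at row 3 (x2 leaves); pivot element 1.
Pivot on row 3; the z-row RHS becomes 6 − (-3)·(3/2) = 21/2.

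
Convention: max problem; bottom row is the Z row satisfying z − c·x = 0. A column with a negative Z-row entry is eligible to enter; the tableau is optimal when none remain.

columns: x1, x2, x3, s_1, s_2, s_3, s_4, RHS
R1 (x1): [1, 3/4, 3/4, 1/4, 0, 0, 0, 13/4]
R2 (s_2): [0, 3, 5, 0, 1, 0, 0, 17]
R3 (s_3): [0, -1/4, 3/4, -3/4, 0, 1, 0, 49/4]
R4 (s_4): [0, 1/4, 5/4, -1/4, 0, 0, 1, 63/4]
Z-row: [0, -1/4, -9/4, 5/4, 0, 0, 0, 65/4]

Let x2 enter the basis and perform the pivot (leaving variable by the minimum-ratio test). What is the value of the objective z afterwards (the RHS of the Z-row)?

Ratio test on column x2 — row 1: (13/4)/(3/4) = 13/3; row 2: 17/3 = 17/3; row 3: entry -1/4 ≤ 0; row 4: (63/4)/(1/4) = 63. Minimum is 13/3 at row 1 (x1 leaves); pivot element 3/4.
Pivot on row 1; the Z-row RHS becomes 65/4 − (-1/4)·(13/3) = 52/3.

52/3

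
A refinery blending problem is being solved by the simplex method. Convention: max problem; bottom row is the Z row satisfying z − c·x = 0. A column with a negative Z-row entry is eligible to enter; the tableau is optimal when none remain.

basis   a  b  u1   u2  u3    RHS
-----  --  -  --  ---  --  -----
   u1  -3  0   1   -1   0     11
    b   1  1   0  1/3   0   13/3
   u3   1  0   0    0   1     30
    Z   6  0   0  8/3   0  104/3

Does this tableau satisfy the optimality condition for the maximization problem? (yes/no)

Every Z-row coefficient is ≥ 0, so the tableau is optimal.

yes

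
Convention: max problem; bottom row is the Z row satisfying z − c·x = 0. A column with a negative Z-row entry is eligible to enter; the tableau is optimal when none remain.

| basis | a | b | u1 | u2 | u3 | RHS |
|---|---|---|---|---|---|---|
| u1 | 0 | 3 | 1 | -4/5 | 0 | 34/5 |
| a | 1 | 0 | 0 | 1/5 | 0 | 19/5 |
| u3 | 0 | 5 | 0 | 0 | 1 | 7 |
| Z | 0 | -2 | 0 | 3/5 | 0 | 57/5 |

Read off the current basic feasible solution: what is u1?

34/5

u1 is basic (row 1); its value is the RHS of that row, 34/5.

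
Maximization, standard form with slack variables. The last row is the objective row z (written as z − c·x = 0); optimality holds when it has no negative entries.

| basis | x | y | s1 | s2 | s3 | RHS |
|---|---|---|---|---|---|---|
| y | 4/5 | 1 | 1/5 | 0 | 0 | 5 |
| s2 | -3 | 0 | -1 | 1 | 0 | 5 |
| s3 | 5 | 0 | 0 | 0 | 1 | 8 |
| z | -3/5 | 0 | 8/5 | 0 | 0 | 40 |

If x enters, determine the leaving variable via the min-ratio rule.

Column x entries and ratios — y: 5/(4/5) = 25/4; s2: -3 ≤ 0, skip; s3: 8/5 = 8/5.
Smallest ratio is 8/5 in the row of s3, so s3 leaves.

s3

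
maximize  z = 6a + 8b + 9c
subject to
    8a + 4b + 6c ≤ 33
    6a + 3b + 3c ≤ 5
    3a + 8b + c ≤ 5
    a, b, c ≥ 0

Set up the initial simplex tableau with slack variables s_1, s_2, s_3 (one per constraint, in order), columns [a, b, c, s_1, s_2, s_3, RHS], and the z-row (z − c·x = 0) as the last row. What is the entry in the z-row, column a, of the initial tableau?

The z-row carries the negated objective coefficients: the a entry is -6.

-6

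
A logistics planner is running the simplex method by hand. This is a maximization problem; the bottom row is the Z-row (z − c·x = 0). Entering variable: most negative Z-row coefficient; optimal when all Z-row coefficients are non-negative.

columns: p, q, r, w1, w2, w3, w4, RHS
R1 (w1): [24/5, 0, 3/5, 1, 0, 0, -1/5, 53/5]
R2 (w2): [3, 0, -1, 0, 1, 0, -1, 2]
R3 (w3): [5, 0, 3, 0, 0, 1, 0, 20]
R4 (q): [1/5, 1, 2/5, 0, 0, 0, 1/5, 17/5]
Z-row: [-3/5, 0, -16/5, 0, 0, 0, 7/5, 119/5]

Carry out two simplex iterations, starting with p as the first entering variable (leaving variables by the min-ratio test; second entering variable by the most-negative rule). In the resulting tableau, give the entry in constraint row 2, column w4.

Ratio test on column p — row 1: (53/5)/(24/5) = 53/24; row 2: 2/3 = 2/3; row 3: 20/5 = 4; row 4: (17/5)/(1/5) = 17. Minimum is 2/3 at row 2 (w2 leaves); pivot element 3.
Divide row 2 by 3; eliminate column p from the other rows.
Second iteration: most negative Z-row entry is -17/5 in column r, so r enters.
Ratio test on column r — row 1: (37/5)/(11/5) = 37/11; row 2: entry -1/3 ≤ 0; row 3: (50/3)/(14/3) = 25/7; row 4: (49/15)/(7/15) = 7. Minimum is 37/11 at row 1 (w1 leaves); pivot element 11/5.
Divide row 1 by 11/5; eliminate column r from the other rows.
After both pivots, the entry at constraint row 2, column w4 is -4/33.

-4/33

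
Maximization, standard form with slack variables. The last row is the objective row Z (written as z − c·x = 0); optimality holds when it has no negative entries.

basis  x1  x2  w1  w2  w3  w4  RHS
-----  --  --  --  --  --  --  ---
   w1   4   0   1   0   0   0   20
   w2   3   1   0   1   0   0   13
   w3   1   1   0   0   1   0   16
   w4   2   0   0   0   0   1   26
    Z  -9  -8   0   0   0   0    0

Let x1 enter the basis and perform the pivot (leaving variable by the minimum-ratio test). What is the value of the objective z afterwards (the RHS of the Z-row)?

39

Ratio test on column x1 — row 1: 20/4 = 5; row 2: 13/3 = 13/3; row 3: 16/1 = 16; row 4: 26/2 = 13. Minimum is 13/3 at row 2 (w2 leaves); pivot element 3.
Pivot on row 2; the Z-row RHS becomes 0 − (-9)·(13/3) = 39.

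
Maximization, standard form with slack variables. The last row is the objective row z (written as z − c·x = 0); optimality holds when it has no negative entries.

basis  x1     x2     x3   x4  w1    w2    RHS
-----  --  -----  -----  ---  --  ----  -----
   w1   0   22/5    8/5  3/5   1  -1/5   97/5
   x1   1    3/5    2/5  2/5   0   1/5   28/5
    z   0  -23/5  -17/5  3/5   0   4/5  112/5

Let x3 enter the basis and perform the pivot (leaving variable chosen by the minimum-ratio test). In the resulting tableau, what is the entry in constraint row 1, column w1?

Ratio test on column x3 — row 1: (97/5)/(8/5) = 97/8; row 2: (28/5)/(2/5) = 14. Minimum is 97/8 at row 1 (w1 leaves); pivot element 8/5.
Divide row 1 by 8/5; eliminate column x3 from the other rows.
In the new row 1, the w1 entry is the old entry divided by the pivot: 1/(8/5) = 5/8.

5/8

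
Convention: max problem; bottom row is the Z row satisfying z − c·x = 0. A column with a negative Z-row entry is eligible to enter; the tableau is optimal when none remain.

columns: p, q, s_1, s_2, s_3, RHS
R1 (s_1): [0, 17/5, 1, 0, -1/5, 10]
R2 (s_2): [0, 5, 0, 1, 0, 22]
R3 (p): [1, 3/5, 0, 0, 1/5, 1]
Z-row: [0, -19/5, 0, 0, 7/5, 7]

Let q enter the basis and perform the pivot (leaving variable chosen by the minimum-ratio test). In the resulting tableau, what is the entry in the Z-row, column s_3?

8/3

Ratio test on column q — row 1: 10/(17/5) = 50/17; row 2: 22/5 = 22/5; row 3: 1/(3/5) = 5/3. Minimum is 5/3 at row 3 (p leaves); pivot element 3/5.
Divide row 3 by 3/5; eliminate column q from the other rows.
Z-row update in column s_3: 7/5 − (-19/5)·(1/3) = 8/3.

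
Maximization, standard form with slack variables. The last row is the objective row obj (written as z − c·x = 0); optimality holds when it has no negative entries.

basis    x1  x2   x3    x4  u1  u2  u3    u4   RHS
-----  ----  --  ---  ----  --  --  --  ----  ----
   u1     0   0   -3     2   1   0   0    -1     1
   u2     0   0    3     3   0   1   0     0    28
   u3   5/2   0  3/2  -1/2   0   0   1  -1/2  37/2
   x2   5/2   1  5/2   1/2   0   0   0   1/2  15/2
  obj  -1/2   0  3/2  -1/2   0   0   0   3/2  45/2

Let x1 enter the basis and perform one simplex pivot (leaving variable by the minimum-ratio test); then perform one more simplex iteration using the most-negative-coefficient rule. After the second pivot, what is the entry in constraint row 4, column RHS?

Ratio test on column x1 — row 1: entry 0 ≤ 0; row 2: entry 0 ≤ 0; row 3: (37/2)/(5/2) = 37/5; row 4: (15/2)/(5/2) = 3. Minimum is 3 at row 4 (x2 leaves); pivot element 5/2.
Divide row 4 by 5/2; eliminate column x1 from the other rows.
Second iteration: most negative obj-row entry is -2/5 in column x4, so x4 enters.
Ratio test on column x4 — row 1: 1/2 = 1/2; row 2: 28/3 = 28/3; row 3: entry -1 ≤ 0; row 4: 3/(1/5) = 15. Minimum is 1/2 at row 1 (u1 leaves); pivot element 2.
Divide row 1 by 2; eliminate column x4 from the other rows.
After both pivots, the entry at constraint row 4, column RHS is 29/10.

29/10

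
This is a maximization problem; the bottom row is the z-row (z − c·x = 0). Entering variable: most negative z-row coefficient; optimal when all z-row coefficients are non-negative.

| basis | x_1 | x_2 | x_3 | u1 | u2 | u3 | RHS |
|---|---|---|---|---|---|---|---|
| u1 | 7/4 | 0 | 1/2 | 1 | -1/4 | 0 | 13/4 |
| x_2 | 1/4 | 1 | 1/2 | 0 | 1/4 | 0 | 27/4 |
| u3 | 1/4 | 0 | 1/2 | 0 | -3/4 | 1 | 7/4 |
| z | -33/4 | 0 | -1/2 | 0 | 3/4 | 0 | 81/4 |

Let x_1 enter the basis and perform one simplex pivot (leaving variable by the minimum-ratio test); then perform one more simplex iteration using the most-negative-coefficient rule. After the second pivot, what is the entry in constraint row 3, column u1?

-1/2

Ratio test on column x_1 — row 1: (13/4)/(7/4) = 13/7; row 2: (27/4)/(1/4) = 27; row 3: (7/4)/(1/4) = 7. Minimum is 13/7 at row 1 (u1 leaves); pivot element 7/4.
Divide row 1 by 7/4; eliminate column x_1 from the other rows.
Second iteration: most negative z-row entry is -3/7 in column u2, so u2 enters.
Ratio test on column u2 — row 1: entry -1/7 ≤ 0; row 2: (44/7)/(2/7) = 22; row 3: entry -5/7 ≤ 0. Minimum is 22 at row 2 (x_2 leaves); pivot element 2/7.
Divide row 2 by 2/7; eliminate column u2 from the other rows.
After both pivots, the entry at constraint row 3, column u1 is -1/2.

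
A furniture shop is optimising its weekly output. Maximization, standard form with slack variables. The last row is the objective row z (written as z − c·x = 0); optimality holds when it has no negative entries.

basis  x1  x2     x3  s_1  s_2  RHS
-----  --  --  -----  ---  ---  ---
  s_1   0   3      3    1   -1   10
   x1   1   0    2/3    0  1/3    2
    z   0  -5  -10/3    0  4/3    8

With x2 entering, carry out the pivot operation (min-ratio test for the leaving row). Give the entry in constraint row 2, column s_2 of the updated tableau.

1/3

Ratio test on column x2 — row 1: 10/3 = 10/3; row 2: entry 0 ≤ 0. Minimum is 10/3 at row 1 (s_1 leaves); pivot element 3.
Divide row 1 by 3; eliminate column x2 from the other rows.
Row 2 update in column s_2: 1/3 − 0·(-1/3) = 1/3.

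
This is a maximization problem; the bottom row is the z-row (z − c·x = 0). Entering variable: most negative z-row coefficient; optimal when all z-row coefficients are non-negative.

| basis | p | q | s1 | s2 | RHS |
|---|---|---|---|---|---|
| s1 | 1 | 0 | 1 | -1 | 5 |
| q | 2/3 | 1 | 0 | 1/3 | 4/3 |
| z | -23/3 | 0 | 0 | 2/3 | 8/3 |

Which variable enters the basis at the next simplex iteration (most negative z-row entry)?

Negative z-row entries: p: -23/3.
The most negative is -23/3 in column p, so p enters.

p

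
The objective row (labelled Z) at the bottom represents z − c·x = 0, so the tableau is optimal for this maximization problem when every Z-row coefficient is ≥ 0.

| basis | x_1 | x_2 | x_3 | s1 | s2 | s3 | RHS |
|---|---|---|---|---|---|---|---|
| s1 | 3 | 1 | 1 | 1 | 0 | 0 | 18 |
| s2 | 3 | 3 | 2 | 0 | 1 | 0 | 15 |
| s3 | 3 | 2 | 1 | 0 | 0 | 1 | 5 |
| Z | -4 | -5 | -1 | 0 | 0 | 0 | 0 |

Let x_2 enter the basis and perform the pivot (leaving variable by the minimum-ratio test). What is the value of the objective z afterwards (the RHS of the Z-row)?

Ratio test on column x_2 — row 1: 18/1 = 18; row 2: 15/3 = 5; row 3: 5/2 = 5/2. Minimum is 5/2 at row 3 (s3 leaves); pivot element 2.
Pivot on row 3; the Z-row RHS becomes 0 − (-5)·(5/2) = 25/2.

25/2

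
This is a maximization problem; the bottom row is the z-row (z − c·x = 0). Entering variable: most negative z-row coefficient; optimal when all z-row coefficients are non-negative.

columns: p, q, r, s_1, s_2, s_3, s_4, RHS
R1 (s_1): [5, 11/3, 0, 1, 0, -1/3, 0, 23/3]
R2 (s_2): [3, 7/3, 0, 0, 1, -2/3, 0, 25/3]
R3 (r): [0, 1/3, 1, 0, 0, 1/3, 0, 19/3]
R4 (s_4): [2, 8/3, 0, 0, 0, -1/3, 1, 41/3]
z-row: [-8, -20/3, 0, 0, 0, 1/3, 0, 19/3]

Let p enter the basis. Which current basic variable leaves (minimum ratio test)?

s_1

Column p entries and ratios — s_1: (23/3)/5 = 23/15; s_2: (25/3)/3 = 25/9; r: 0 ≤ 0, skip; s_4: (41/3)/2 = 41/6.
Smallest ratio is 23/15 in the row of s_1, so s_1 leaves.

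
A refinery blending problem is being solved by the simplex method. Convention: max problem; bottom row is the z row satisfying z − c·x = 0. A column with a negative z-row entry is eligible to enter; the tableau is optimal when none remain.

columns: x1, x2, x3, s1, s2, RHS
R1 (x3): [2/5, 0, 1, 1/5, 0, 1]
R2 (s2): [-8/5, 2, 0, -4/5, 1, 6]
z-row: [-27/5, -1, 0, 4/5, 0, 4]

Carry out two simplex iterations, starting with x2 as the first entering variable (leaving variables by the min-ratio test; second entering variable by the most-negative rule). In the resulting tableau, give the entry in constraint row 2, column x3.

Ratio test on column x2 — row 1: entry 0 ≤ 0; row 2: 6/2 = 3. Minimum is 3 at row 2 (s2 leaves); pivot element 2.
Divide row 2 by 2; eliminate column x2 from the other rows.
Second iteration: most negative z-row entry is -31/5 in column x1, so x1 enters.
Ratio test on column x1 — row 1: 1/(2/5) = 5/2; row 2: entry -4/5 ≤ 0. Minimum is 5/2 at row 1 (x3 leaves); pivot element 2/5.
Divide row 1 by 2/5; eliminate column x1 from the other rows.
After both pivots, the entry at constraint row 2, column x3 is 2.

2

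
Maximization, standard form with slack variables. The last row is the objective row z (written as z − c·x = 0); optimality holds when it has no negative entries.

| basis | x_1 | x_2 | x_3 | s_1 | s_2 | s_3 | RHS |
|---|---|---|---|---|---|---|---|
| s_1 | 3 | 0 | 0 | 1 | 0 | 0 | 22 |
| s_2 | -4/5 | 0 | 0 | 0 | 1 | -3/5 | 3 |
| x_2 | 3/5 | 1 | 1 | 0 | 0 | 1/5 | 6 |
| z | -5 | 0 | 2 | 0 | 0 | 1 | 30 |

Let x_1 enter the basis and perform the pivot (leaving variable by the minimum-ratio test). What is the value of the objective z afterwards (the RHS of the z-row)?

200/3

Ratio test on column x_1 — row 1: 22/3 = 22/3; row 2: entry -4/5 ≤ 0; row 3: 6/(3/5) = 10. Minimum is 22/3 at row 1 (s_1 leaves); pivot element 3.
Pivot on row 1; the z-row RHS becomes 30 − (-5)·(22/3) = 200/3.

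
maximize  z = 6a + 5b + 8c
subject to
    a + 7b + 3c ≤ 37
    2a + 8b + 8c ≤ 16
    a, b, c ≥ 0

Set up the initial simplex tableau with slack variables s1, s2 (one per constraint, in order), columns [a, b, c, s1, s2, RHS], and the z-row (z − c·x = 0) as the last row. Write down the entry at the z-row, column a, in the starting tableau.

-6

The z-row carries the negated objective coefficients: the a entry is -6.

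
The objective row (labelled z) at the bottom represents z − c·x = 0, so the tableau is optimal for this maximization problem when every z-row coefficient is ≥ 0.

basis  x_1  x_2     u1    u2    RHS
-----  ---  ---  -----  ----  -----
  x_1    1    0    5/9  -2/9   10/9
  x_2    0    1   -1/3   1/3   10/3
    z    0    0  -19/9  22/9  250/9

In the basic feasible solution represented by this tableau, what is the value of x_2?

x_2 is basic (row 2); its value is the RHS of that row, 10/3.

10/3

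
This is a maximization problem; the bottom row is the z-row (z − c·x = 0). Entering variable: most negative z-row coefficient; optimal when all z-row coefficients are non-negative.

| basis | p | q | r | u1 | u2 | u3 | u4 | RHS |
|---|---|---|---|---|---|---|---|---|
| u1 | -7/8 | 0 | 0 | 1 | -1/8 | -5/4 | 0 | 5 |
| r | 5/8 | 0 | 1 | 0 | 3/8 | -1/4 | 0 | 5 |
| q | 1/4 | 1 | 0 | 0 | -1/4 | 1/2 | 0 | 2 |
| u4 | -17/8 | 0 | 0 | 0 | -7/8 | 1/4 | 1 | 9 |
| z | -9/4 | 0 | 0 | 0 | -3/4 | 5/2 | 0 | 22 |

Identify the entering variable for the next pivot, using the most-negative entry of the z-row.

p

Negative z-row entries: p: -9/4, u2: -3/4.
The most negative is -9/4 in column p, so p enters.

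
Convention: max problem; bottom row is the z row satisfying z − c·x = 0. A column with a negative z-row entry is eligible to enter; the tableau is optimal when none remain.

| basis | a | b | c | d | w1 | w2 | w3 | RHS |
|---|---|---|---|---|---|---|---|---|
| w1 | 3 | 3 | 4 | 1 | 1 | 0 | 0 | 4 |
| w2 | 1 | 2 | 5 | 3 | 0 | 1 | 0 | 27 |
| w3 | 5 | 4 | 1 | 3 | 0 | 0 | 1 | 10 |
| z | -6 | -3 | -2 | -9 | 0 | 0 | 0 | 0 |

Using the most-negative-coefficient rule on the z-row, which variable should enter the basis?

d

Negative z-row entries: a: -6, b: -3, c: -2, d: -9.
The most negative is -9 in column d, so d enters.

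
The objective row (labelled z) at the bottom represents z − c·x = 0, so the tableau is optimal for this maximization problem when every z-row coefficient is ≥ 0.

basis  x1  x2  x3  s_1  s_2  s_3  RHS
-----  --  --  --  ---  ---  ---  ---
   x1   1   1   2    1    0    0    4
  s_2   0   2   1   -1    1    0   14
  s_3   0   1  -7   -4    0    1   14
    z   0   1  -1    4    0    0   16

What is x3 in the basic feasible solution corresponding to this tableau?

x3 is not in the basis, so in the current basic feasible solution x3 = 0.

0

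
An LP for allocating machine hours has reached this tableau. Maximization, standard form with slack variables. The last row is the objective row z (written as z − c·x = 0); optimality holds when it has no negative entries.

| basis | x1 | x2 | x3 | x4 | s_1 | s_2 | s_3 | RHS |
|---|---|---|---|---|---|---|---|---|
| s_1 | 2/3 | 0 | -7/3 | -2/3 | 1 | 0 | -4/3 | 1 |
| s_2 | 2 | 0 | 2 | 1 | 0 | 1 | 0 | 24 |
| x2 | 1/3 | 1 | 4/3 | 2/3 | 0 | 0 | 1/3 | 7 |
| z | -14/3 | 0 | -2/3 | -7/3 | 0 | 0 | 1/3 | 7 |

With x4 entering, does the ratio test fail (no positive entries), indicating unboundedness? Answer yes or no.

Column x4 has positive entries in row(s) 2, 3, so the ratio test bounds it — not unbounded.

no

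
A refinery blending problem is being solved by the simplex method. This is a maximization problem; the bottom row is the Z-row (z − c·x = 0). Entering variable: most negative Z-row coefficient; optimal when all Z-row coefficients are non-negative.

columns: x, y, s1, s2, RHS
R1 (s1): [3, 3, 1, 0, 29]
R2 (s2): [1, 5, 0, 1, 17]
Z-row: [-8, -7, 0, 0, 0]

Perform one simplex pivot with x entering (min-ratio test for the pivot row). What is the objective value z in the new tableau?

232/3

Ratio test on column x — row 1: 29/3 = 29/3; row 2: 17/1 = 17. Minimum is 29/3 at row 1 (s1 leaves); pivot element 3.
Pivot on row 1; the Z-row RHS becomes 0 − (-8)·(29/3) = 232/3.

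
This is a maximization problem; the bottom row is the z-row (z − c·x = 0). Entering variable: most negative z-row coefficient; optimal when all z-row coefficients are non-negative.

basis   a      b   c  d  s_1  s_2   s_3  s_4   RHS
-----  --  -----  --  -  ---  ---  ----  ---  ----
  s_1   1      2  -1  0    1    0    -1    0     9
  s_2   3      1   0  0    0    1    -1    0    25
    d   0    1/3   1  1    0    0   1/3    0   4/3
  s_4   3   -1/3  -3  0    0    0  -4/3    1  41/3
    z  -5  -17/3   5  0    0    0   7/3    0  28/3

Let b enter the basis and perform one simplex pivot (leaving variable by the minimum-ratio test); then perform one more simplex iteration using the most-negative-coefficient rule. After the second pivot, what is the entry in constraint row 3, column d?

3

Ratio test on column b — row 1: 9/2 = 9/2; row 2: 25/1 = 25; row 3: (4/3)/(1/3) = 4; row 4: entry -1/3 ≤ 0. Minimum is 4 at row 3 (d leaves); pivot element 1/3.
Divide row 3 by 1/3; eliminate column b from the other rows.
Second iteration: most negative z-row entry is -5 in column a, so a enters.
Ratio test on column a — row 1: 1/1 = 1; row 2: 21/3 = 7; row 3: entry 0 ≤ 0; row 4: 15/3 = 5. Minimum is 1 at row 1 (s_1 leaves); pivot element 1.
Divide row 1 by 1; eliminate column a from the other rows.
After both pivots, the entry at constraint row 3, column d is 3.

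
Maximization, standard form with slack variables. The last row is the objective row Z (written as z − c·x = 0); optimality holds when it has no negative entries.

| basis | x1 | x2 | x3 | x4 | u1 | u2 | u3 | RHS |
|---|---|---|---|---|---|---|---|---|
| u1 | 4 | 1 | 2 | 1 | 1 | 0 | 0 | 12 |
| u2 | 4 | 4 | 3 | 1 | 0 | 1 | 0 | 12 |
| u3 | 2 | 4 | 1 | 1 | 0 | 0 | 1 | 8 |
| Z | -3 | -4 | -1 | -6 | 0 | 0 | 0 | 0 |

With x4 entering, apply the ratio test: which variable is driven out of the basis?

u3

Column x4 entries and ratios — u1: 12/1 = 12; u2: 12/1 = 12; u3: 8/1 = 8.
Smallest ratio is 8 in the row of u3, so u3 leaves.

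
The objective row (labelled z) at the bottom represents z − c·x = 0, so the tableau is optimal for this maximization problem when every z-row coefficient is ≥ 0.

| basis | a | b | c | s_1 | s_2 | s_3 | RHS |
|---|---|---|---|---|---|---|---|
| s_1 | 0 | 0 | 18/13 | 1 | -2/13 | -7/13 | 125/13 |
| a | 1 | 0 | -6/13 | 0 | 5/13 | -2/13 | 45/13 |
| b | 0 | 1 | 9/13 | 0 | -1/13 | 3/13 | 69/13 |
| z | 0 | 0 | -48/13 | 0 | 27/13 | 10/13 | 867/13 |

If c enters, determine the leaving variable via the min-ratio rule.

s_1

Column c entries and ratios — s_1: (125/13)/(18/13) = 125/18; a: -6/13 ≤ 0, skip; b: (69/13)/(9/13) = 23/3.
Smallest ratio is 125/18 in the row of s_1, so s_1 leaves.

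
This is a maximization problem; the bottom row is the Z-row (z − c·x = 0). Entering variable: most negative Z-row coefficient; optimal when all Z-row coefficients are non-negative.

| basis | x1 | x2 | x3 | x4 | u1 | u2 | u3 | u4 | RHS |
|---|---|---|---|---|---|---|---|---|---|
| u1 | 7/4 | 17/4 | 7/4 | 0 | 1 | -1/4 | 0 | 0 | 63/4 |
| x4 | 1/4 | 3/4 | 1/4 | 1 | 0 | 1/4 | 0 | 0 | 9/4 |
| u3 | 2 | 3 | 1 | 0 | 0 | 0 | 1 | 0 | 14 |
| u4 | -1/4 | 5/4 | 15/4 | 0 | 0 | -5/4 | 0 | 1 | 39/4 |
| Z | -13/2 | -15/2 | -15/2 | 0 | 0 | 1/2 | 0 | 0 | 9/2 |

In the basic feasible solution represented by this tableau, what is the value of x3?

x3 is not in the basis, so in the current basic feasible solution x3 = 0.

0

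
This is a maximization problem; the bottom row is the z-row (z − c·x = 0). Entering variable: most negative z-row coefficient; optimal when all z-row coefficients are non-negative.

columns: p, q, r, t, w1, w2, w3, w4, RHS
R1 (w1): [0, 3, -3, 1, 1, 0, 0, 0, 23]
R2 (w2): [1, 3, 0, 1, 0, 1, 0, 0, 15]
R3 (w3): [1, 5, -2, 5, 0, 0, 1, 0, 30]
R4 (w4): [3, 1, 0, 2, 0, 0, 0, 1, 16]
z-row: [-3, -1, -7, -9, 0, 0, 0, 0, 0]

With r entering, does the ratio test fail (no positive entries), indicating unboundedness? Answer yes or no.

yes

Every constraint-row entry in column r is ≤ 0, so increasing r is unbounded.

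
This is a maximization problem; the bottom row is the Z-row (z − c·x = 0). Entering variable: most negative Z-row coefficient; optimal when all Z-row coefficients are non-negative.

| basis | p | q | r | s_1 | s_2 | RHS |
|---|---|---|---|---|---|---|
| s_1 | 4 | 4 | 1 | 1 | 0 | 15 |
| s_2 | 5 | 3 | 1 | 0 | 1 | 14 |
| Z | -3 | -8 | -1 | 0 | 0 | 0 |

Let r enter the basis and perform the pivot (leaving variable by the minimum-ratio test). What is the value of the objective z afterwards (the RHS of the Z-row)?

Ratio test on column r — row 1: 15/1 = 15; row 2: 14/1 = 14. Minimum is 14 at row 2 (s_2 leaves); pivot element 1.
Pivot on row 2; the Z-row RHS becomes 0 − (-1)·14 = 14.

14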